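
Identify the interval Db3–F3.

major third

Counting letters D–E–F gives a third.
Db→F = 4 semitones, exactly the major third.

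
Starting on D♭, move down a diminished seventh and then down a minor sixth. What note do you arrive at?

G#

A diminished seventh down from Db is E (letter E, 9 semitones down).
A minor sixth down from E is G# (letter G, 8 semitones down).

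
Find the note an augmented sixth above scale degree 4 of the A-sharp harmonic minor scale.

B##

Scale degree 4 of A# harmonic minor is D#.
An augmented sixth (10 semitones) above D# lands on the letter B, giving B##.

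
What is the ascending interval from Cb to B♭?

The letter names run C→B, a span of 6 letter steps, so the interval is some kind of seventh.
Cb to Bb is 11 semitones. A major seventh is 11, so 11 makes it major.

major seventh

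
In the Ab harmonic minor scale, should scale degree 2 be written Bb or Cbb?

Each scale degree takes a distinct letter name. Degree 2 of a scale on A must use the letter B.
Bb and Cbb are enharmonically the same pitch, but only Bb uses the letter B, so it is the correct spelling here.

Bb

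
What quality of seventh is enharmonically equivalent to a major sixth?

A major sixth spans 9 semitones.
A seventh spanning 9 semitones is diminished (the major seventh is 11).

diminished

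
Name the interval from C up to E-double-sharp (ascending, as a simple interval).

doubly augmented third

The letter names run C→E, a span of 2 letter steps, so the interval is some kind of third.
C to E## is 6 semitones. A major third is 4, so 6 makes it doubly augmented.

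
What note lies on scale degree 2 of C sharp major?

D#

Degree 2 takes the letter 1 step above C, which is D.
In major, degree 2 sits 2 semitones above the tonic. C# + 2 semitones is pitch class 3, spelled on D as D#.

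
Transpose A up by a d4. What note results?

Db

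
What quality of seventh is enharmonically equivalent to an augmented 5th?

An augmented fifth spans 8 semitones.
A seventh spanning 8 semitones is doubly diminished (the major seventh is 11).

doubly diminished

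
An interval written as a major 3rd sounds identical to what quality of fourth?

A major third spans 4 semitones.
A fourth spanning 4 semitones is diminished (the perfect fourth is 5).

diminished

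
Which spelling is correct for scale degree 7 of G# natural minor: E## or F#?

F#

Each scale degree takes a distinct letter name. Degree 7 of a scale on G must use the letter F.
F# and E## are enharmonically the same pitch, but only F# uses the letter F, so it is the correct spelling here.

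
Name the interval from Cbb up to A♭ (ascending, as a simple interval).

augmented sixth

Counting letters C–D–E–F–G–A gives a sixth.
Cbb→Ab = 10 semitones, 1 wider than the major sixth (9), so augmented.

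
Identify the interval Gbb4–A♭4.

The letter names run G→A, a span of 1 letter step, so the interval is some kind of second.
Gbb to Ab is 3 semitones. A major second is 2, so 3 makes it augmented.

augmented second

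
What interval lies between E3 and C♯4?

major sixth

Counting letters E–F–G–A–B–C gives a sixth.
E→C# = 9 semitones, exactly the major sixth.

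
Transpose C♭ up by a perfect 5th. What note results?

Gb

C up a perfect fifth is G, so the target letter is G.
From Cb, a perfect fifth is 7 semitones up: Gb.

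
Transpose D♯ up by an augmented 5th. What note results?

A fifth above D lands on the letter A.
An augmented fifth spans 8 semitones, so D# moves to pitch class 11. On the letter A that is A##.

A##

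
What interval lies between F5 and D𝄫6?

diminished sixth

Counting letters F–G–A–B–C–D gives a sixth.
F→Dbb = 7 semitones, 2 narrower than the major sixth (9), so diminished.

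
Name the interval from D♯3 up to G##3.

augmented fourth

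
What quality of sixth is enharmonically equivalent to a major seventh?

doubly augmented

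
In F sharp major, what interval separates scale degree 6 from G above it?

diminished fourth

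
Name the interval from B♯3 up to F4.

doubly diminished fifth

Counting letters B–C–D–E–F gives a fifth.
B#→F = 5 semitones, 2 narrower than the perfect fifth (7), so doubly diminished.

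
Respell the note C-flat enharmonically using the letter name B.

B

Plain B sits at the same pitch as Cb, so on the letter B the same pitch needs a natural: B.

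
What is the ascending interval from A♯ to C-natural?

Counting letters A–B–C gives a third.
A#→C = 2 semitones, 2 narrower than the major third (4), so diminished.

diminished third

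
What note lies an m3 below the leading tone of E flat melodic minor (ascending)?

B

The leading tone of Eb melodic minor (ascending) is D.
A minor third (3 semitones) below D lands on the letter B, giving B.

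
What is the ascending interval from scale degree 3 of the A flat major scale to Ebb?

Scale degree 3 of Ab major is C.
C up to Ebb: letters C→E make it a third; 2 semitones makes it diminished.

diminished third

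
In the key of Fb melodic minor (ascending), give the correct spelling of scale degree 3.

Abb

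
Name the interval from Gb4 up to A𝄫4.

minor second

Counting letters G–A gives a second.
Gb→Abb = 1 semitone, 1 narrower than the major second (2), so minor.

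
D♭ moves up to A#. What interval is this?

The letter names run D→A, a span of 4 letter steps, so the interval is some kind of fifth.
Db to A# is 9 semitones. A perfect fifth is 7, so 9 makes it doubly augmented.

doubly augmented fifth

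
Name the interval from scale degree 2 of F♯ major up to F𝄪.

Scale degree 2 of F# major is G#.
G# up to F##: letters G→F make it a seventh; 11 semitones makes it major.

major seventh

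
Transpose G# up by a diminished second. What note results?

Ab

A second above G lands on the letter A.
A diminished second spans 0 semitones, so G# moves to pitch class 8. On the letter A that is Ab.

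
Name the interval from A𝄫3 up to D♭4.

The letter names run A→D, a span of 3 letter steps, so the interval is some kind of fourth.
Abb to Db is 6 semitones. A perfect fourth is 5, so 6 makes it augmented.

augmented fourth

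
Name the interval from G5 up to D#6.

The letter names run G→D, a span of 4 letter steps, so the interval is some kind of fifth.
G to D# is 8 semitones. A perfect fifth is 7, so 8 makes it augmented.

augmented fifth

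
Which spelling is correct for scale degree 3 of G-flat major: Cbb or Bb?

Each scale degree takes a distinct letter name. Degree 3 of a scale on G must use the letter B.
Bb and Cbb are enharmonically the same pitch, but only Bb uses the letter B, so it is the correct spelling here.

Bb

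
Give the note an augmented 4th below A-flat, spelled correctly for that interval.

Ebb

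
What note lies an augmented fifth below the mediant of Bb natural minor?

Gbb

The mediant of Bb natural minor is Db.
An augmented fifth (8 semitones) below Db lands on the letter G, giving Gbb.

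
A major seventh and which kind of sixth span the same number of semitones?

A major seventh spans 11 semitones.
A sixth spanning 11 semitones is doubly augmented (the major sixth is 9).

doubly augmented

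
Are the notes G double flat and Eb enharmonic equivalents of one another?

Gbb is pitch class 5; Eb is pitch class 3.
The pitch classes differ (5 vs. 3), so they are not enharmonic equivalents.

No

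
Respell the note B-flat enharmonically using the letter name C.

Cbb

Plain C sits 2 semitones above Bb, so on the letter C the same pitch needs a double flat: Cbb.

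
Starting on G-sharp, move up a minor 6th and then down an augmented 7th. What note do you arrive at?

A minor sixth up from G# is E (letter E, 8 semitones up).
An augmented seventh down from E is Fb (letter F, 12 semitones down).

Fb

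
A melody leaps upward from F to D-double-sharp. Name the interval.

The letter names run F→D, a span of 5 letter steps, so the interval is some kind of sixth.
F to D## is 11 semitones. A major sixth is 9, so 11 makes it doubly augmented.

doubly augmented sixth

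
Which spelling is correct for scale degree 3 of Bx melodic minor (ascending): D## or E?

Each scale degree takes a distinct letter name. Degree 3 of a scale on B must use the letter D.
D## and E are enharmonically the same pitch, but only D## uses the letter D, so it is the correct spelling here.

D##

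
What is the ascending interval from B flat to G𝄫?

Counting letters B–C–D–E–F–G gives a sixth.
Bb→Gbb = 7 semitones, 2 narrower than the major sixth (9), so diminished.

diminished sixth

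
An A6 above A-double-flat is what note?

F

A up a major sixth is F#, so the target letter is F.
From Abb, an augmented sixth is 10 semitones up: F.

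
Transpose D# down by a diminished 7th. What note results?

E##

A seventh below D lands on the letter E.
A diminished seventh spans 9 semitones, so D# moves to pitch class 6. On the letter E that is E##.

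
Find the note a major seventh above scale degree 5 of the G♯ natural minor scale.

Scale degree 5 of G# natural minor is D#.
A major seventh (11 semitones) above D# lands on the letter C, giving C##.

C##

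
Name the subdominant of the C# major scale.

The C# major scale runs C# D# E# F# G# A# B#.
Degree 4 is F#.

F#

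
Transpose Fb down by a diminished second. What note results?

E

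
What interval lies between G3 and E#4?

The letter names run G→E, a span of 5 letter steps, so the interval is some kind of sixth.
G to E# is 10 semitones. A major sixth is 9, so 10 makes it augmented.

augmented sixth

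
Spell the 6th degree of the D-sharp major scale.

The D# major scale runs D# E# F## G# A# B# C##.
Degree 6 is B#.

B#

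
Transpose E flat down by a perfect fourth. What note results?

Bb

A fourth below E lands on the letter B.
A perfect fourth spans 5 semitones, so Eb moves to pitch class 10. On the letter B that is Bb.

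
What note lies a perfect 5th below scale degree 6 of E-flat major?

Scale degree 6 of Eb major is C.
A perfect fifth (7 semitones) below C lands on the letter F, giving F.

F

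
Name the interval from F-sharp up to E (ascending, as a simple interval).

The letter names run F→E, a span of 6 letter steps, so the interval is some kind of seventh.
F# to E is 10 semitones. A major seventh is 11, so 10 makes it minor.

minor seventh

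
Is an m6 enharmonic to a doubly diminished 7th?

Yes

A minor sixth spans 8 semitones; a doubly diminished seventh spans 8.
They are enharmonically equivalent.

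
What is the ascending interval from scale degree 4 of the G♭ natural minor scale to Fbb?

Scale degree 4 of Gb natural minor is Cb.
Cb up to Fbb: letters C→F make it a fourth; 4 semitones makes it diminished.

diminished fourth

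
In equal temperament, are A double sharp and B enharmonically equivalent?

A## is pitch class 11; B is pitch class 11.
All spellings map to pitch class 11, so they are enharmonically equivalent.

Yes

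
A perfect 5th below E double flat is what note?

Abb

A fifth below E lands on the letter A.
A perfect fifth spans 7 semitones, so Ebb moves to pitch class 7. On the letter A that is Abb.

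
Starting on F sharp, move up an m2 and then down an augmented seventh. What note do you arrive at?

Abb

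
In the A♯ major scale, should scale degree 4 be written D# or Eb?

D#

Each scale degree takes a distinct letter name. Degree 4 of a scale on A must use the letter D.
D# and Eb are enharmonically the same pitch, but only D# uses the letter D, so it is the correct spelling here.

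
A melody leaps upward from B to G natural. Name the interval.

Counting letters B–C–D–E–F–G gives a sixth.
B→G = 8 semitones, 1 narrower than the major sixth (9), so minor.

minor sixth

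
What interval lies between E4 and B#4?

Counting letters E–F–G–A–B gives a fifth.
E→B# = 8 semitones, 1 wider than the perfect fifth (7), so augmented.

augmented fifth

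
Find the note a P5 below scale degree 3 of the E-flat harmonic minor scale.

Scale degree 3 of Eb harmonic minor is Gb.
A perfect fifth (7 semitones) below Gb lands on the letter C, giving Cb.

Cb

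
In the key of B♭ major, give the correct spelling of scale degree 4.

Eb

Degree 4 takes the letter 3 steps above B, which is E.
In major, degree 4 sits 5 semitones above the tonic. Bb + 5 semitones is pitch class 3, spelled on E as Eb.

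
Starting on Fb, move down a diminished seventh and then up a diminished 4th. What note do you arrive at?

A diminished seventh down from Fb is G (letter G, 9 semitones down).
A diminished fourth up from G is Cb (letter C, 4 semitones up).

Cb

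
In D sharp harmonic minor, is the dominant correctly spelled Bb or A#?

Each scale degree takes a distinct letter name. Degree 5 of a scale on D must use the letter A.
A# and Bb are enharmonically the same pitch, but only A# uses the letter A, so it is the correct spelling here.

A#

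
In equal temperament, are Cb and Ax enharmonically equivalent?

Yes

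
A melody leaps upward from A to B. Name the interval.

major second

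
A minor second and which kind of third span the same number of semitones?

doubly diminished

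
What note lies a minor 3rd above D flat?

Fb

D up a major third is F#, so the target letter is F.
From Db, a minor third is 3 semitones up: Fb.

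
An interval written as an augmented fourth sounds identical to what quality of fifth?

diminished

An augmented fourth spans 6 semitones.
A fifth spanning 6 semitones is diminished (the perfect fifth is 7).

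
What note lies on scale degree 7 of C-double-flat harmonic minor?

Bbb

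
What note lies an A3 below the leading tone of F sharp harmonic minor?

C

The leading tone of F# harmonic minor is E#.
An augmented third (5 semitones) below E# lands on the letter C, giving C.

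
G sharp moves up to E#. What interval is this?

The letter names run G→E, a span of 5 letter steps, so the interval is some kind of sixth.
G# to E# is 9 semitones. A major sixth is 9, so 9 makes it major.

major sixth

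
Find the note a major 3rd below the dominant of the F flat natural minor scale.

The dominant of Fb natural minor is Cb.
A major third (4 semitones) below Cb lands on the letter A, giving Abb.

Abb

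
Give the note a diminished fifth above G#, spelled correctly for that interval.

A fifth above G lands on the letter D.
A diminished fifth spans 6 semitones, so G# moves to pitch class 2. On the letter D that is D.

D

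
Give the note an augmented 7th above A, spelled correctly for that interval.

G##

A seventh above A lands on the letter G.
An augmented seventh spans 12 semitones, so A moves to pitch class 9. On the letter G that is G##.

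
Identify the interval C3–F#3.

augmented fourth

The letter names run C→F, a span of 3 letter steps, so the interval is some kind of fourth.
C to F# is 6 semitones. A perfect fourth is 5, so 6 makes it augmented.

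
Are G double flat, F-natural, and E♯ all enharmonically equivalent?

Yes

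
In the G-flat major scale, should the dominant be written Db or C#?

Db

Each scale degree takes a distinct letter name. Degree 5 of a scale on G must use the letter D.
Db and C# are enharmonically the same pitch, but only Db uses the letter D, so it is the correct spelling here.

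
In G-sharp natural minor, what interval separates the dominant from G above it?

diminished fourth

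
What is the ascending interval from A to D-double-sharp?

doubly augmented fourth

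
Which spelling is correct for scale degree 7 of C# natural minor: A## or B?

Each scale degree takes a distinct letter name. Degree 7 of a scale on C must use the letter B.
B and A## are enharmonically the same pitch, but only B uses the letter B, so it is the correct spelling here.

B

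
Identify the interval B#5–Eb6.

doubly diminished fourth

The letter names run B→E, a span of 3 letter steps, so the interval is some kind of fourth.
B# to Eb is 3 semitones. A perfect fourth is 5, so 3 makes it doubly diminished.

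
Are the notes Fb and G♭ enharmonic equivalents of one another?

No

Fb is pitch class 4; Gb is pitch class 6.
The pitch classes differ (4 vs. 6), so they are not enharmonic equivalents.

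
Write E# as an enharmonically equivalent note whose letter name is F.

F

E# is pitch class 5. The letter F alone is pitch class 5.
Pitch class 5 on F needs no accidental: F.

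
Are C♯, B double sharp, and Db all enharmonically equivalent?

Yes

C# is pitch class 1; B## is pitch class 1; Db is pitch class 1.
All spellings map to pitch class 1, so they are enharmonically equivalent.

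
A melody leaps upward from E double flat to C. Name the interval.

The letter names run E→C, a span of 5 letter steps, so the interval is some kind of sixth.
Ebb to C is 10 semitones. A major sixth is 9, so 10 makes it augmented.

augmented sixth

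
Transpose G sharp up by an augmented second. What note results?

A##

A second above G lands on the letter A.
An augmented second spans 3 semitones, so G# moves to pitch class 11. On the letter A that is A##.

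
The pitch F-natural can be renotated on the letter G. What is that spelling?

Gbb

F is pitch class 5. The letter G alone is pitch class 7.
To reach pitch class 5 from G requires an offset of -2 semitones, i.e. double flat: Gbb.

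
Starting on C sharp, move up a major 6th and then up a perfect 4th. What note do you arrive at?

D#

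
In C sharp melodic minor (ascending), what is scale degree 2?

D#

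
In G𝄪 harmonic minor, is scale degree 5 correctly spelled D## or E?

Each scale degree takes a distinct letter name. Degree 5 of a scale on G must use the letter D.
D## and E are enharmonically the same pitch, but only D## uses the letter D, so it is the correct spelling here.

D##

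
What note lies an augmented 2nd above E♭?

A second above E lands on the letter F.
An augmented second spans 3 semitones, so Eb moves to pitch class 6. On the letter F that is F#.

F#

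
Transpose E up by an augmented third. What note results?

G##

E up a major third is G#, so the target letter is G.
From E, an augmented third is 5 semitones up: G##.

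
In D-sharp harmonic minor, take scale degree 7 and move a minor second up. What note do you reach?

Scale degree 7 of D# harmonic minor is C##.
A minor second (1 semitone) above C## lands on the letter D, giving D#.

D#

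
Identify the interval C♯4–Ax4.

augmented sixth

The letter names run C→A, a span of 5 letter steps, so the interval is some kind of sixth.
C# to A## is 10 semitones. A major sixth is 9, so 10 makes it augmented.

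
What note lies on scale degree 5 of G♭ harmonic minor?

Db

The Gb harmonic minor scale runs Gb Ab Bbb Cb Db Ebb F.
Degree 5 is Db.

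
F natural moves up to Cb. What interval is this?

diminished fifth

The letter names run F→C, a span of 4 letter steps, so the interval is some kind of fifth.
F to Cb is 6 semitones. A perfect fifth is 7, so 6 makes it diminished.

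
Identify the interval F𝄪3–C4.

doubly diminished fifth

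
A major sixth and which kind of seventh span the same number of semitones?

diminished

A major sixth spans 9 semitones.
A seventh spanning 9 semitones is diminished (the major seventh is 11).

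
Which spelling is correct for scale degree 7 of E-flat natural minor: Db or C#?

Db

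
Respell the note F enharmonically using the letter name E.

F is pitch class 5. The letter E alone is pitch class 4.
To reach pitch class 5 from E requires an offset of +1 semitone, i.e. sharp: E#.

E#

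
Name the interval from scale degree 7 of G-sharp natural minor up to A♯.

Scale degree 7 of G# natural minor is F#.
F# up to A#: letters F→A make it a third; 4 semitones makes it major.

major third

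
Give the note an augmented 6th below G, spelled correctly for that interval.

G down a major sixth is Bb, so the target letter is B.
From G, an augmented sixth is 10 semitones down: Bbb.

Bbb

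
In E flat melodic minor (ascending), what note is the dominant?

The Eb melodic minor (ascending) scale runs Eb F Gb Ab Bb C D.
Degree 5 is Bb.

Bb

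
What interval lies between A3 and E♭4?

diminished fifth

Counting letters A–B–C–D–E gives a fifth.
A→Eb = 6 semitones, 1 narrower than the perfect fifth (7), so diminished.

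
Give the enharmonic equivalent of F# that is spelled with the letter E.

E##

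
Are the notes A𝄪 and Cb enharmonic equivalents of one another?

Yes

A## is pitch class 11; Cb is pitch class 11.
All spellings map to pitch class 11, so they are enharmonically equivalent.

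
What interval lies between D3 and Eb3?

The letter names run D→E, a span of 1 letter step, so the interval is some kind of second.
D to Eb is 1 semitone. A major second is 2, so 1 makes it minor.

minor second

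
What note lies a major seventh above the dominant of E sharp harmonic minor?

A##

The dominant of E# harmonic minor is B#.
A major seventh (11 semitones) above B# lands on the letter A, giving A##.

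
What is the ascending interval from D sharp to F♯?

minor third

Counting letters D–E–F gives a third.
D#→F# = 3 semitones, 1 narrower than the major third (4), so minor.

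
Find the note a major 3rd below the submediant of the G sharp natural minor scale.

C

The submediant of G# natural minor is E.
A major third (4 semitones) below E lands on the letter C, giving C.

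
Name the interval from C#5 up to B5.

Counting letters C–D–E–F–G–A–B gives a seventh.
C#→B = 10 semitones, 1 narrower than the major seventh (11), so minor.

minor seventh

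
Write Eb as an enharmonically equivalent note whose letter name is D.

Eb is pitch class 3. The letter D alone is pitch class 2.
To reach pitch class 3 from D requires an offset of +1 semitone, i.e. sharp: D#.

D#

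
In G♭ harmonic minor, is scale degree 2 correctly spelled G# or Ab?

Each scale degree takes a distinct letter name. Degree 2 of a scale on G must use the letter A.
Ab and G# are enharmonically the same pitch, but only Ab uses the letter A, so it is the correct spelling here.

Ab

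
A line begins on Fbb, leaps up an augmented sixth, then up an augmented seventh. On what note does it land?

C#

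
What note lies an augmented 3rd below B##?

G#

B down a major third is G, so the target letter is G.
From B##, an augmented third is 5 semitones down: G#.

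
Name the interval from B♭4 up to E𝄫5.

diminished fourth

Counting letters B–C–D–E gives a fourth.
Bb→Ebb = 4 semitones, 1 narrower than the perfect fourth (5), so diminished.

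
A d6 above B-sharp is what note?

A sixth above B lands on the letter G.
A diminished sixth spans 7 semitones, so B# moves to pitch class 7. On the letter G that is G.

G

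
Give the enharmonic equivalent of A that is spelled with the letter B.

A is pitch class 9. The letter B alone is pitch class 11.
To reach pitch class 9 from B requires an offset of -2 semitones, i.e. double flat: Bbb.

Bbb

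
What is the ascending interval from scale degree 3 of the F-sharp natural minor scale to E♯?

Scale degree 3 of F# natural minor is A.
A up to E#: letters A→E make it a fifth; 8 semitones makes it augmented.

augmented fifth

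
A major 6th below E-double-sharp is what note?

G##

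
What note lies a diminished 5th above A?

Eb

A up a perfect fifth is E, so the target letter is E.
From A, a diminished fifth is 6 semitones up: Eb.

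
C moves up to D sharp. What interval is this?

The letter names run C→D, a span of 1 letter step, so the interval is some kind of second.
C to D# is 3 semitones. A major second is 2, so 3 makes it augmented.

augmented second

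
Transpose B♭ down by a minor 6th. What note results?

D

B down a major sixth is D, so the target letter is D.
From Bb, a minor sixth is 8 semitones down: D.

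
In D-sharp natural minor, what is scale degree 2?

E#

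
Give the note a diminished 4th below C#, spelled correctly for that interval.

A fourth below C lands on the letter G.
A diminished fourth spans 4 semitones, so C# moves to pitch class 9. On the letter G that is G##.

G##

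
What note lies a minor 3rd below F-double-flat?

A third below F lands on the letter D.
A minor third spans 3 semitones, so Fbb moves to pitch class 0. On the letter D that is Dbb.

Dbb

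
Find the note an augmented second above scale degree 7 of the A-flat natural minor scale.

A

Scale degree 7 of Ab natural minor is Gb.
An augmented second (3 semitones) above Gb lands on the letter A, giving A.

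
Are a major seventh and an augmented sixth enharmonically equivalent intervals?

No

A major seventh spans 11 semitones; an augmented sixth spans 10.
The spans differ, so they are not enharmonic equivalents.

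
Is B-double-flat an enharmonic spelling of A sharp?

Bbb is pitch class 9; A# is pitch class 10.
The pitch classes differ (9 vs. 10), so they are not enharmonic equivalents.

No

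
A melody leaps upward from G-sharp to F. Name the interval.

The letter names run G→F, a span of 6 letter steps, so the interval is some kind of seventh.
G# to F is 9 semitones. A major seventh is 11, so 9 makes it diminished.

diminished seventh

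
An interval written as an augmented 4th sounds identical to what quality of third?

doubly augmented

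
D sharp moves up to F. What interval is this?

Counting letters D–E–F gives a third.
D#→F = 2 semitones, 2 narrower than the major third (4), so diminished.

diminished third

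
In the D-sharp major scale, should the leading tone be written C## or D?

C##

Each scale degree takes a distinct letter name. Degree 7 of a scale on D must use the letter C.
C## and D are enharmonically the same pitch, but only C## uses the letter C, so it is the correct spelling here.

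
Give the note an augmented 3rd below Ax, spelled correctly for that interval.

A third below A lands on the letter F.
An augmented third spans 5 semitones, so A## moves to pitch class 6. On the letter F that is F#.

F#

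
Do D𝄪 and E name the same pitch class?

Yes

D## is pitch class 4; E is pitch class 4.
All spellings map to pitch class 4, so they are enharmonically equivalent.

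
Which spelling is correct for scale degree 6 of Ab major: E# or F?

F

Each scale degree takes a distinct letter name. Degree 6 of a scale on A must use the letter F.
F and E# are enharmonically the same pitch, but only F uses the letter F, so it is the correct spelling here.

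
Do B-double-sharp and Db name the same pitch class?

Yes

B## = pitch class 1 and Db = pitch class 1 — the same pitch class, so they are enharmonic equivalents.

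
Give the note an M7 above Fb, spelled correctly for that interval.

Eb

A seventh above F lands on the letter E.
A major seventh spans 11 semitones, so Fb moves to pitch class 3. On the letter E that is Eb.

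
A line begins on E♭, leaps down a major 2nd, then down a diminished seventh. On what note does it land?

E

A major second down from Eb is Db (letter D, 2 semitones down).
A diminished seventh down from Db is E (letter E, 9 semitones down).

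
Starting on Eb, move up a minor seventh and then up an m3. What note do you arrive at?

A minor seventh up from Eb is Db (letter D, 10 semitones up).
A minor third up from Db is Fb (letter F, 3 semitones up).

Fb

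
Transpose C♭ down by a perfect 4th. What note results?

C down a perfect fourth is G, so the target letter is G.
From Cb, a perfect fourth is 5 semitones down: Gb.

Gb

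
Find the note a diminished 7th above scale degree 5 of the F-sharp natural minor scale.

Bb

Scale degree 5 of F# natural minor is C#.
A diminished seventh (9 semitones) above C# lands on the letter B, giving Bb.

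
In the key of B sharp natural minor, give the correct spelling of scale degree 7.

A#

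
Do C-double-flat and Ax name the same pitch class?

No

Two spellings are enharmonically equivalent only if they share a pitch class.
Here Cbb → 10, A## → 11; 10 ≠ 11, so they are not.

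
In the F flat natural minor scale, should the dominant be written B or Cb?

Each scale degree takes a distinct letter name. Degree 5 of a scale on F must use the letter C.
Cb and B are enharmonically the same pitch, but only Cb uses the letter C, so it is the correct spelling here.

Cb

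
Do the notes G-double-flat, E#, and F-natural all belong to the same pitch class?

Gbb is pitch class 5; E# is pitch class 5; F is pitch class 5.
All spellings map to pitch class 5, so they are enharmonically equivalent.

Yes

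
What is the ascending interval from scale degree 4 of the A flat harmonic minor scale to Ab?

perfect fifth

Scale degree 4 of Ab harmonic minor is Db.
Db up to Ab: letters D→A make it a fifth; 7 semitones makes it perfect.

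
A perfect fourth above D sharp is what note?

D up a perfect fourth is G, so the target letter is G.
From D#, a perfect fourth is 5 semitones up: G#.

G#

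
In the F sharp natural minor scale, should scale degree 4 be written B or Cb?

B

Each scale degree takes a distinct letter name. Degree 4 of a scale on F must use the letter B.
B and Cb are enharmonically the same pitch, but only B uses the letter B, so it is the correct spelling here.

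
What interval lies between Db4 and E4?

augmented second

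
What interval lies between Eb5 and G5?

major third

The letter names run E→G, a span of 2 letter steps, so the interval is some kind of third.
Eb to G is 4 semitones. A major third is 4, so 4 makes it major.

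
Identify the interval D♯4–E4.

The letter names run D→E, a span of 1 letter step, so the interval is some kind of second.
D# to E is 1 semitone. A major second is 2, so 1 makes it minor.

minor second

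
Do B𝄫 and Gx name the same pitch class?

Bbb is pitch class 9; G## is pitch class 9.
All spellings map to pitch class 9, so they are enharmonically equivalent.

Yes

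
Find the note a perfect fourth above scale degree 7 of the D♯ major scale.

F##

Scale degree 7 of D# major is C##.
A perfect fourth (5 semitones) above C## lands on the letter F, giving F##.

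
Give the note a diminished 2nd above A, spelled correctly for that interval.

A up a major second is B, so the target letter is B.
From A, a diminished second is 0 semitones up: Bbb.

Bbb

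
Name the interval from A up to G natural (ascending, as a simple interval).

Counting letters A–B–C–D–E–F–G gives a seventh.
A→G = 10 semitones, 1 narrower than the major seventh (11), so minor.

minor seventh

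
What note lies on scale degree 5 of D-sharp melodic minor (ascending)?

Degree 5 takes the letter 4 steps above D, which is A.
In melodic minor (ascending), degree 5 sits 7 semitones above the tonic. D# + 7 semitones is pitch class 10, spelled on A as A#.

A#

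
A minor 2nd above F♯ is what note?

G

A second above F lands on the letter G.
A minor second spans 1 semitone, so F# moves to pitch class 7. On the letter G that is G.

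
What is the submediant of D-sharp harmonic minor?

B

Degree 6 takes the letter 5 steps above D, which is B.
In harmonic minor, degree 6 sits 8 semitones above the tonic. D# + 8 semitones is pitch class 11, spelled on B as B.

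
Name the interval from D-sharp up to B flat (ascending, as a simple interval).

diminished sixth

Counting letters D–E–F–G–A–B gives a sixth.
D#→Bb = 7 semitones, 2 narrower than the major sixth (9), so diminished.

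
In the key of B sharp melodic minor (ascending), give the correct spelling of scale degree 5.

F##

The B# melodic minor (ascending) scale runs B# C## D# E# F## G## A##.
Degree 5 is F##.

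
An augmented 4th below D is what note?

D down a perfect fourth is A, so the target letter is A.
From D, an augmented fourth is 6 semitones down: Ab.

Ab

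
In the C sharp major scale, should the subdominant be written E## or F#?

F#

Each scale degree takes a distinct letter name. Degree 4 of a scale on C must use the letter F.
F# and E## are enharmonically the same pitch, but only F# uses the letter F, so it is the correct spelling here.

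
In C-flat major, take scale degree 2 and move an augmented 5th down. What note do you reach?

Scale degree 2 of Cb major is Db.
An augmented fifth (8 semitones) below Db lands on the letter G, giving Gbb.

Gbb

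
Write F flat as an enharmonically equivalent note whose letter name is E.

E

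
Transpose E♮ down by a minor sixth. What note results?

E down a major sixth is G, so the target letter is G.
From E, a minor sixth is 8 semitones down: G#.

G#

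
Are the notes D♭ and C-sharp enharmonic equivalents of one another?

Yes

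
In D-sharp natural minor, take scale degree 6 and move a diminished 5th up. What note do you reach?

Scale degree 6 of D# natural minor is B.
A diminished fifth (6 semitones) above B lands on the letter F, giving F.

F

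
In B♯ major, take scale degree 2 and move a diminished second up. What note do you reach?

D

Scale degree 2 of B# major is C##.
A diminished second (0 semitones) above C## lands on the letter D, giving D.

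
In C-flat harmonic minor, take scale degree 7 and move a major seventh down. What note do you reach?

Cb

Scale degree 7 of Cb harmonic minor is Bb.
A major seventh (11 semitones) below Bb lands on the letter C, giving Cb.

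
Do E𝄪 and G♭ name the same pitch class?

E## is pitch class 6; Gb is pitch class 6.
All spellings map to pitch class 6, so they are enharmonically equivalent.

Yes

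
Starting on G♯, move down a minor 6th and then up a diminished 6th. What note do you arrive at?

A minor sixth down from G# is B# (letter B, 8 semitones down).
A diminished sixth up from B# is G (letter G, 7 semitones up).

G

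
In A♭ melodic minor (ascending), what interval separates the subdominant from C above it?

The subdominant of Ab melodic minor (ascending) is Db.
Db up to C: letters D→C make it a seventh; 11 semitones makes it major.

major seventh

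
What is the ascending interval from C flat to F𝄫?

diminished fourth

Counting letters C–D–E–F gives a fourth.
Cb→Fbb = 4 semitones, 1 narrower than the perfect fourth (5), so diminished.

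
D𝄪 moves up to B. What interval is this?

diminished sixth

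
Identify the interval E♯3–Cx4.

major sixth

Counting letters E–F–G–A–B–C gives a sixth.
E#→C## = 9 semitones, exactly the major sixth.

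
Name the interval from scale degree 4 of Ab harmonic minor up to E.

Scale degree 4 of Ab harmonic minor is Db.
Db up to E: letters D→E make it a second; 3 semitones makes it augmented.

augmented second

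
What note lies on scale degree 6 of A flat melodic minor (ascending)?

F

The Ab melodic minor (ascending) scale runs Ab Bb Cb Db Eb F G.
Degree 6 is F.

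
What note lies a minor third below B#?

G##

B down a major third is G, so the target letter is G.
From B#, a minor third is 3 semitones down: G##.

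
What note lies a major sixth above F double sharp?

A sixth above F lands on the letter D.
A major sixth spans 9 semitones, so F## moves to pitch class 4. On the letter D that is D##.

D##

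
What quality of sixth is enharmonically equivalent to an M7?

doubly augmented

A major seventh spans 11 semitones.
A sixth spanning 11 semitones is doubly augmented (the major sixth is 9).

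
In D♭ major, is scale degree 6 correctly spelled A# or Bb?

Bb

Each scale degree takes a distinct letter name. Degree 6 of a scale on D must use the letter B.
Bb and A# are enharmonically the same pitch, but only Bb uses the letter B, so it is the correct spelling here.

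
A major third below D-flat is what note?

Bbb

D down a major third is Bb, so the target letter is B.
From Db, a major third is 4 semitones down: Bbb.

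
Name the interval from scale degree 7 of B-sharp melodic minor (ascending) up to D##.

Scale degree 7 of B# melodic minor (ascending) is A##.
A## up to D##: letters A→D make it a fourth; 5 semitones makes it perfect.

perfect fourth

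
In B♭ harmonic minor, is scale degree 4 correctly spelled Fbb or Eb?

Eb

Each scale degree takes a distinct letter name. Degree 4 of a scale on B must use the letter E.
Eb and Fbb are enharmonically the same pitch, but only Eb uses the letter E, so it is the correct spelling here.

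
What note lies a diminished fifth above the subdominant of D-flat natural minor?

Dbb

The subdominant of Db natural minor is Gb.
A diminished fifth (6 semitones) above Gb lands on the letter D, giving Dbb.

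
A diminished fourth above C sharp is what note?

A fourth above C lands on the letter F.
A diminished fourth spans 4 semitones, so C# moves to pitch class 5. On the letter F that is F.

F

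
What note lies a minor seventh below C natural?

C down a major seventh is Db, so the target letter is D.
From C, a minor seventh is 10 semitones down: D.

D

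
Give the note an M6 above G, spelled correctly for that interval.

E

G up a major sixth is E, so the target letter is E.
From G, a major sixth is 9 semitones up: E.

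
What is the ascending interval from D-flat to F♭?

minor third

Counting letters D–E–F gives a third.
Db→Fb = 3 semitones, 1 narrower than the major third (4), so minor.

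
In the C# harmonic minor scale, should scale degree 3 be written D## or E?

Each scale degree takes a distinct letter name. Degree 3 of a scale on C must use the letter E.
E and D## are enharmonically the same pitch, but only E uses the letter E, so it is the correct spelling here.

E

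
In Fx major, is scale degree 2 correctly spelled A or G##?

Each scale degree takes a distinct letter name. Degree 2 of a scale on F must use the letter G.
G## and A are enharmonically the same pitch, but only G## uses the letter G, so it is the correct spelling here.

G##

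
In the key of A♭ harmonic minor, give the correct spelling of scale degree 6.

Degree 6 takes the letter 5 steps above A, which is F.
In harmonic minor, degree 6 sits 8 semitones above the tonic. Ab + 8 semitones is pitch class 4, spelled on F as Fb.

Fb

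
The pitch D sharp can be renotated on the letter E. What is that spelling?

Plain E sits 1 semitone above D#, so on the letter E the same pitch needs a flat: Eb.

Eb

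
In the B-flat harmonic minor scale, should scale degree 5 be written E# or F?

Each scale degree takes a distinct letter name. Degree 5 of a scale on B must use the letter F.
F and E# are enharmonically the same pitch, but only F uses the letter F, so it is the correct spelling here.

F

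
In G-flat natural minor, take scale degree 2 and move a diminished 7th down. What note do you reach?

B

Scale degree 2 of Gb natural minor is Ab.
A diminished seventh (9 semitones) below Ab lands on the letter B, giving B.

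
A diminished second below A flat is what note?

A second below A lands on the letter G.
A diminished second spans 0 semitones, so Ab moves to pitch class 8. On the letter G that is G#.

G#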